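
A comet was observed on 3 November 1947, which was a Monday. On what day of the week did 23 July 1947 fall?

Wednesday

Count forward from the earlier date (July 23, 1947) to the later (November 3, 1947):
July 1947: 31 − 23 = 8 days remain.
Then August (31), September (30), October (31): 31 + 30 + 31 = 92 days.
November 1–3, 1947: 3 days.
Total: 8 + 92 + 3 = 103 days.
103 mod 7 = 5, so 5 days before Monday is Wednesday.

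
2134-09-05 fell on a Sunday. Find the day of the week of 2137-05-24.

Friday

Day-of-year of September 5, 2134: 248.
Day-of-year of May 24, 2137: 144.
2134 has 365 days, so 365 − 248 = 117 days remain in 2134.
Full years: 2135: 365; 2136: 366. Sum = 731.
Total: 117 + 731 + 144 = 992 days.
992 mod 7 = 5, so 5 days after Sunday is Friday.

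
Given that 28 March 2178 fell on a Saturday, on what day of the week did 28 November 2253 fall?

From March 28, 2178 to March 28, 2253: 75 years, of which 18 contain a Feb 29 — 57×365 + 18×366 = 27393 days.
(2200 is not a leap year (divisible by 100 but not 400).)
March 2253: 31 − 28 = 3 days remain.
Then April (30), May (31), June (30), July (31), August (31), September (30), October (31): 30 + 31 + 30 + 31 + 31 + 30 + 31 = 214 days.
November 1–28, 2253: 28 days.
Residual: 245 days.
Total: 27638 days.
27638 mod 7 = 2, so 2 days after Saturday is Monday.

Monday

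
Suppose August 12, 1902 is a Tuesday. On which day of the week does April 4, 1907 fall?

Day-of-year of August 12, 1902: 224.
Day-of-year of April 4, 1907: 94.
1902 has 365 days, so 365 − 224 = 141 days remain in 1902.
Full years: 1903: 365; 1904: 366; 1905: 365; 1906: 365. Sum = 1461.
Total: 141 + 1461 + 94 = 1696 days.
1696 mod 7 = 2, so 2 days after Tuesday is Thursday.

Thursday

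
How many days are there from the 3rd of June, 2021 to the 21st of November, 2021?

171

June 2021: 30 − 3 = 27 days remain.
Then July (31), August (31), September (30), October (31): 31 + 31 + 30 + 31 = 123 days.
November 1–21, 2021: 21 days.
Total: 27 + 123 + 21 = 171 days.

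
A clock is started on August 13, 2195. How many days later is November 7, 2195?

August 2195: 31 − 13 = 18 days remain.
Then September (30), October (31): 30 + 31 = 61 days.
November 1–7, 2195: 7 days.
Total: 18 + 61 + 7 = 86 days.

86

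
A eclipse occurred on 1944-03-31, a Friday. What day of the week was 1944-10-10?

March 1944: 31 − 31 = 0 days remain.
Then April (30), May (31), June (30), July (31), August (31), September (30): 30 + 31 + 30 + 31 + 31 + 30 = 183 days.
October 1–10, 1944: 10 days.
Total: 0 + 183 + 10 = 193 days.
193 mod 7 = 4, so 4 days after Friday is Tuesday.

Tuesday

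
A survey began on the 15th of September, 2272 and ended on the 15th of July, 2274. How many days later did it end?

September 2272: 30 − 15 = 15 days remain.
Then 21 full months totalling 638 days.
July 1–15, 2274: 15 days.
Total: 15 + 638 + 15 = 668 days.

668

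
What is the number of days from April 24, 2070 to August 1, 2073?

April 24, 2070 → April 24, 2071: 365 days.
April 24, 2071 → April 24, 2072: 366 days (2072 is a leap year).
April 24, 2072 → April 24, 2073: 365 days.
April 2073: 30 − 24 = 6 days remain.
Then May (31), June (30), July (31): 31 + 30 + 31 = 92 days.
August 1, 2073: 1 day.
Residual: 99 days.
Total: 1195 days.

1195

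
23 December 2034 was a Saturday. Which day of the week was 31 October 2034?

Tuesday

Count forward from the earlier date (October 31, 2034) to the later (December 23, 2034):
October 2034: 31 − 31 = 0 days remain.
Then November (30): 30 days.
December 1–23, 2034: 23 days.
Total: 0 + 30 + 23 = 53 days.
53 mod 7 = 4, so 4 days before Saturday is Tuesday.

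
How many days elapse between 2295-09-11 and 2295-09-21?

Within September 2295: 21 − 11 = 10 days.

10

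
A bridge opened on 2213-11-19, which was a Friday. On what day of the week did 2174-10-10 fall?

Monday

Count forward from the earlier date (October 10, 2174) to the later (November 19, 2213):
Day-of-year of October 10, 2174: 283.
Day-of-year of November 19, 2213: 323.
2174 has 365 days, so 365 − 283 = 82 days remain in 2174.
Full years 2175–2212: 29 common + 9 leap = 29×365 + 9×366 = 13879 days.
Total: 82 + 13879 + 323 = 14284 days.
14284 mod 7 = 4, so 4 days before Friday is Monday.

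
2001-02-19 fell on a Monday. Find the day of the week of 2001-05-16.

Wednesday

February 2001: 28 − 19 = 9 days remain (2001 is not a leap year, so February has 28 days).
Then March (31), April (30): 31 + 30 = 61 days.
May 1–16, 2001: 16 days.
Total: 9 + 61 + 16 = 86 days.
86 mod 7 = 2, so 2 days after Monday is Wednesday.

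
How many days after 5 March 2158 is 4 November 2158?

March 2158: 31 − 5 = 26 days remain.
Then April (30), May (31), June (30), July (31), August (31), September (30), October (31): 30 + 31 + 30 + 31 + 31 + 30 + 31 = 214 days.
November 1–4, 2158: 4 days.
Total: 26 + 214 + 4 = 244 days.

244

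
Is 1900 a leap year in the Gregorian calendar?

1900 is not a leap year (divisible by 100 but not 400).

No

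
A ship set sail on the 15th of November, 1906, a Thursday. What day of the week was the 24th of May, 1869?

Monday

Count forward from the earlier date (May 24, 1869) to the later (November 15, 1906):
Day-of-year of May 24, 1869: 144.
Day-of-year of November 15, 1906: 319.
1869 has 365 days, so 365 − 144 = 221 days remain in 1869.
Full years 1870–1905: 28 common + 8 leap = 28×365 + 8×366 = 13148 days.
Total: 221 + 13148 + 319 = 13688 days.
13688 mod 7 = 3, so 3 days before Thursday is Monday.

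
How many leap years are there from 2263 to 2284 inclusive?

Years divisible by 4 in [2263, 2284]: 2264, 2268, 2272, 2276, 2280, 2284.
No century exceptions apply. Count: 6.

6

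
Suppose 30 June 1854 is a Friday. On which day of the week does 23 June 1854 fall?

Friday

Count forward from the earlier date (June 23, 1854) to the later (June 30, 1854):
Within June 1854: 30 − 23 = 7 days.
7 is a multiple of 7, so 23 June 1854 falls on the same weekday: Friday.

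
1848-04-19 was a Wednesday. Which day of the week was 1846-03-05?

Thursday

Count forward from the earlier date (March 5, 1846) to the later (April 19, 1848):
Day-of-year of March 5, 1846: 64.
Day-of-year of April 19, 1848: 110.
1846 has 365 days, so 365 − 64 = 301 days remain in 1846.
Full years: 1847: 365. Sum = 365.
Total: 301 + 365 + 110 = 776 days.
776 mod 7 = 6, so 6 days before Wednesday is Thursday.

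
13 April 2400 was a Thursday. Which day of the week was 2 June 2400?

April 2400: 30 − 13 = 17 days remain.
Then May (31): 31 days.
June 1–2, 2400: 2 days.
Total: 17 + 31 + 2 = 50 days.
50 mod 7 = 1, so 1 day after Thursday is Friday.

Friday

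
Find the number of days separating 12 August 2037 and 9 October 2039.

788

August 2037: 31 − 12 = 19 days remain.
Then 25 full months totalling 760 days.
October 1–9, 2039: 9 days.
Total: 19 + 760 + 9 = 788 days.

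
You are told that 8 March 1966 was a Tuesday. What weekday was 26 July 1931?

Count forward from the earlier date (July 26, 1931) to the later (March 8, 1966):
From July 26, 1931 to July 26, 1965: 34 years, of which 9 contain a Feb 29 — 25×365 + 9×366 = 12419 days.
July 1965: 31 − 26 = 5 days remain.
Then August (31), September (30), October (31), November (30), December (31), January (31), February 1966 (28): 31 + 30 + 31 + 30 + 31 + 31 + 28 = 212 days.
March 1–8, 1966: 8 days.
Residual: 225 days.
Total: 12644 days.
12644 mod 7 = 2, so 2 days before Tuesday is Sunday.

Sunday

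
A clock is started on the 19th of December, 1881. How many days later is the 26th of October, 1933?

Day-of-year of December 19, 1881: 353.
Day-of-year of October 26, 1933: 299.
1881 has 365 days, so 365 − 353 = 12 days remain in 1881.
Full years 1882–1932: 39 common + 12 leap = 39×365 + 12×366 = 18627 days.
Total: 12 + 18627 + 299 = 18938 days.

18938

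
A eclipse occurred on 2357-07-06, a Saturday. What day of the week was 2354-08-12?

Count forward from the earlier date (August 12, 2354) to the later (July 6, 2357):
August 12, 2354 → August 12, 2355: 365 days.
August 12, 2355 → August 12, 2356: 366 days (2356 is a leap year).
August 2356: 31 − 12 = 19 days remain.
Then 10 full months totalling 303 days.
July 1–6, 2357: 6 days.
Residual: 328 days.
Total: 1059 days.
1059 mod 7 = 2, so 2 days before Saturday is Thursday.

Thursday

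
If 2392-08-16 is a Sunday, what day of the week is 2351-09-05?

Count forward from the earlier date (September 5, 2351) to the later (August 16, 2392):
From September 5, 2351 to September 5, 2391: 40 years, of which 10 contain a Feb 29 — 30×365 + 10×366 = 14610 days.
September 2391: 30 − 5 = 25 days remain.
Then 10 full months totalling 305 days.
August 1–16, 2392: 16 days.
Residual: 346 days.
Total: 14956 days.
14956 mod 7 = 4, so 4 days before Sunday is Wednesday.

Wednesday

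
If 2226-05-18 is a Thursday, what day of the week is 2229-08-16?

Sunday

Day-of-year of May 18, 2226: 138.
Day-of-year of August 16, 2229: 228.
2226 has 365 days, so 365 − 138 = 227 days remain in 2226.
Full years: 2227: 365; 2228: 366. Sum = 731.
Total: 227 + 731 + 228 = 1186 days.
1186 mod 7 = 3, so 3 days after Thursday is Sunday.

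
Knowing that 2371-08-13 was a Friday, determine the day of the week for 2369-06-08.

Count forward from the earlier date (June 8, 2369) to the later (August 13, 2371):
June 2369: 30 − 8 = 22 days remain.
Then 25 full months totalling 761 days.
August 1–13, 2371: 13 days.
Total: 22 + 761 + 13 = 796 days.
796 mod 7 = 5, so 5 days before Friday is Sunday.

Sunday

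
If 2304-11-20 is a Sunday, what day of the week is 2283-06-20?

Wednesday

Count forward from the earlier date (June 20, 2283) to the later (November 20, 2304):
Day-of-year of June 20, 2283: 171.
Day-of-year of November 20, 2304: 325.
2283 has 365 days, so 365 − 171 = 194 days remain in 2283.
Full years 2284–2303: 16 common + 4 leap = 16×365 + 4×366 = 7304 days.
Total: 194 + 7304 + 325 = 7823 days.
7823 mod 7 = 4, so 4 days before Sunday is Wednesday.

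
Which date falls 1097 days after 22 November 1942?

23 November 1945

Count 1097 days after November 22, 1942:
November 22, 1942 → November 22, 1943: 365 days.
November 22, 1943 → November 22, 1944: 366 days (1944 is a leap year).
November 22, 1944 → November 22, 1945: 365 days.
Within November 1945: 23 − 22 = 1 day.
Total: 1097 days.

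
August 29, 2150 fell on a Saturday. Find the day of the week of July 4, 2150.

Count forward from the earlier date (July 4, 2150) to the later (August 29, 2150):
July 2150: 31 − 4 = 27 days remain.
August 1–29, 2150: 29 days.
Total: 27 + 29 = 56 days.
56 is a multiple of 7, so July 4, 2150 falls on the same weekday: Saturday.

Saturday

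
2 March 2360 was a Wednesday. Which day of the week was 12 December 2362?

Day-of-year of March 2, 2360: 62.
Day-of-year of December 12, 2362: 346.
2360 has 366 days, so 366 − 62 = 304 days remain in 2360.
Full years: 2361: 365. Sum = 365.
Total: 304 + 365 + 346 = 1015 days.
1015 is a multiple of 7, so 12 December 2362 falls on the same weekday: Wednesday.

Wednesday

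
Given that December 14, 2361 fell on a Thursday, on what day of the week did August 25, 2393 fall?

Wednesday

Day-of-year of December 14, 2361: 348.
Day-of-year of August 25, 2393: 237.
2361 has 365 days, so 365 − 348 = 17 days remain in 2361.
Full years 2362–2392: 23 common + 8 leap = 23×365 + 8×366 = 11323 days.
Total: 17 + 11323 + 237 = 11577 days.
11577 mod 7 = 6, so 6 days after Thursday is Wednesday.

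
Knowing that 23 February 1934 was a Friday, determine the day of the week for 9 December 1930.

Count forward from the earlier date (December 9, 1930) to the later (February 23, 1934):
Day-of-year of December 9, 1930: 343.
Day-of-year of February 23, 1934: 54.
1930 has 365 days, so 365 − 343 = 22 days remain in 1930.
Full years: 1931: 365; 1932: 366; 1933: 365. Sum = 1096.
Total: 22 + 1096 + 54 = 1172 days.
1172 mod 7 = 3, so 3 days before Friday is Tuesday.

Tuesday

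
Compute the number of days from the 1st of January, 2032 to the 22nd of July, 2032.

January 2032: 31 − 1 = 30 days remain.
Then February 2032 (29), March (31), April (30), May (31), June (30): 29 + 31 + 30 + 31 + 30 = 151 days.
July 1–22, 2032: 22 days.
Total: 30 + 151 + 22 = 203 days.

203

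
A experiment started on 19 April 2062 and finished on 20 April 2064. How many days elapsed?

732

Day-of-year of April 19, 2062: 109.
Day-of-year of April 20, 2064: 111.
2062 has 365 days, so 365 − 109 = 256 days remain in 2062.
Full years: 2063: 365. Sum = 365.
Total: 256 + 365 + 111 = 732 days.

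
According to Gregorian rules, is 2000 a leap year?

2000 is a leap year (divisible by 400).

Yes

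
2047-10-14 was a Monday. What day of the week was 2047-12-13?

Friday

October 2047: 31 − 14 = 17 days remain.
Then November (30): 30 days.
December 1–13, 2047: 13 days.
Total: 17 + 30 + 13 = 60 days.
60 mod 7 = 4, so 4 days after Monday is Friday.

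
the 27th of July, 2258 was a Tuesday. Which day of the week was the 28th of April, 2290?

Day-of-year of July 27, 2258: 208.
Day-of-year of April 28, 2290: 118.
2258 has 365 days, so 365 − 208 = 157 days remain in 2258.
Full years 2259–2289: 23 common + 8 leap = 23×365 + 8×366 = 11323 days.
Total: 157 + 11323 + 118 = 11598 days.
11598 mod 7 = 6, so 6 days after Tuesday is Monday.

Monday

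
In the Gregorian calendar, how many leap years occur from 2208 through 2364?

39

Years divisible by 4: 2208, 2212, …, 2364 — 40 in all.
Of these, 2300 is divisible by 100 but not 400, so not leap.
Leap years: 40 − 1 = 39.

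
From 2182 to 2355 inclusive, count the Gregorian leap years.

Years divisible by 4: 2184, 2188, …, 2352 — 43 in all.
Of these, 2200, 2300 are divisible by 100 but not 400, so not leap.
Leap years: 43 − 2 = 41.

41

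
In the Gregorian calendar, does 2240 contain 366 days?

Yes

2240 is a leap year.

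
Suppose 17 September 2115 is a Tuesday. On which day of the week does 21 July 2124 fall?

Friday

Day-of-year of September 17, 2115: 260.
Day-of-year of July 21, 2124: 203.
2115 has 365 days, so 365 − 260 = 105 days remain in 2115.
Full years 2116–2123: 6 common + 2 leap = 6×365 + 2×366 = 2922 days.
Total: 105 + 2922 + 203 = 3230 days.
3230 mod 7 = 3, so 3 days after Tuesday is Friday.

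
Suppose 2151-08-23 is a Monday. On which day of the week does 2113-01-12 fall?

Count forward from the earlier date (January 12, 2113) to the later (August 23, 2151):
Day-of-year of January 12, 2113: 12.
Day-of-year of August 23, 2151: 235.
2113 has 365 days, so 365 − 12 = 353 days remain in 2113.
Full years 2114–2150: 28 common + 9 leap = 28×365 + 9×366 = 13514 days.
Total: 353 + 13514 + 235 = 14102 days.
14102 mod 7 = 4, so 4 days before Monday is Thursday.

Thursday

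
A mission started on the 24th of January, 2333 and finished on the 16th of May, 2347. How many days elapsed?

Day-of-year of January 24, 2333: 24.
Day-of-year of May 16, 2347: 136.
2333 has 365 days, so 365 − 24 = 341 days remain in 2333.
Full years 2334–2346: 10 common + 3 leap = 10×365 + 3×366 = 4748 days.
Total: 341 + 4748 + 136 = 5225 days.

5225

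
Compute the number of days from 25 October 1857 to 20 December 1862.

Day-of-year of October 25, 1857: 298.
Day-of-year of December 20, 1862: 354.
1857 has 365 days, so 365 − 298 = 67 days remain in 1857.
Full years: 1858: 365; 1859: 365; 1860: 366; 1861: 365. Sum = 1461.
Total: 67 + 1461 + 354 = 1882 days.

1882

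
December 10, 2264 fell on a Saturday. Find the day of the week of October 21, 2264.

Friday

Count forward from the earlier date (October 21, 2264) to the later (December 10, 2264):
October 2264: 31 − 21 = 10 days remain.
Then November (30): 30 days.
December 1–10, 2264: 10 days.
Total: 10 + 30 + 10 = 50 days.
50 mod 7 = 1, so 1 day before Saturday is Friday.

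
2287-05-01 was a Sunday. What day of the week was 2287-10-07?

May 2287: 31 − 1 = 30 days remain.
Then June (30), July (31), August (31), September (30): 30 + 31 + 31 + 30 = 122 days.
October 1–7, 2287: 7 days.
Total: 30 + 122 + 7 = 159 days.
159 mod 7 = 5, so 5 days after Sunday is Friday.

Friday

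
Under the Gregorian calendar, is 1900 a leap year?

1900 is not a leap year (divisible by 100 but not 400).

No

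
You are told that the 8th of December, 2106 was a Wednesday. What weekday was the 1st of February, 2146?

Tuesday

From December 8, 2106 to December 8, 2145: 39 years, of which 10 contain a Feb 29 — 29×365 + 10×366 = 14245 days.
December 2145: 31 − 8 = 23 days remain.
Then January (31): 31 days.
February 1, 2146: 1 day (2146 is not a leap year).
Residual: 55 days.
Total: 14300 days.
14300 mod 7 = 6, so 6 days after Wednesday is Tuesday.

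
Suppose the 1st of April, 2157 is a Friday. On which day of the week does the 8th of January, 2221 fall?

Monday

From April 1, 2157 to April 1, 2220: 63 years, of which 15 contain a Feb 29 — 48×365 + 15×366 = 23010 days.
(2200 is not a leap year (divisible by 100 but not 400).)
April 2220: 30 − 1 = 29 days remain.
Then May (31), June (30), July (31), August (31), September (30), October (31), November (30), December (31): 31 + 30 + 31 + 31 + 30 + 31 + 30 + 31 = 245 days.
January 1–8, 2221: 8 days.
Residual: 282 days.
Total: 23292 days.
23292 mod 7 = 3, so 3 days after Friday is Monday.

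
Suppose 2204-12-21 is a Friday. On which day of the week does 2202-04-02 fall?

Friday

Count forward from the earlier date (April 2, 2202) to the later (December 21, 2204):
Day-of-year of April 2, 2202: 92.
Day-of-year of December 21, 2204: 356.
2202 has 365 days, so 365 − 92 = 273 days remain in 2202.
Full years: 2203: 365. Sum = 365.
Total: 273 + 365 + 356 = 994 days.
994 is a multiple of 7, so 2202-04-02 falls on the same weekday: Friday.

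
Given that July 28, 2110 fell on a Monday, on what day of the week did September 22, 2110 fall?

July 2110: 31 − 28 = 3 days remain.
Then August (31): 31 days.
September 1–22, 2110: 22 days.
Total: 3 + 31 + 22 = 56 days.
56 is a multiple of 7, so September 22, 2110 falls on the same weekday: Monday.

Monday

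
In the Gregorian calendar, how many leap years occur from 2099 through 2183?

20

Years divisible by 4: 2100, 2104, …, 2180 — 21 in all.
Of these, 2100 is divisible by 100 but not 400, so not leap.
Leap years: 21 − 1 = 20.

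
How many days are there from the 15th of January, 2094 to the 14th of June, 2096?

January 15, 2094 → January 15, 2095: 365 days.
January 15, 2095 → January 15, 2096: 365 days.
January 2096: 31 − 15 = 16 days remain.
Then February 2096 (29), March (31), April (30), May (31): 29 + 31 + 30 + 31 = 121 days.
June 1–14, 2096: 14 days.
Residual: 151 days.
Total: 881 days.

881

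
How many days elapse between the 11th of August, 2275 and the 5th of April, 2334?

21421

Day-of-year of August 11, 2275: 223.
Day-of-year of April 5, 2334: 95.
2275 has 365 days, so 365 − 223 = 142 days remain in 2275.
Full years 2276–2333: 44 common + 14 leap = 44×365 + 14×366 = 21184 days.
Total: 142 + 21184 + 95 = 21421 days.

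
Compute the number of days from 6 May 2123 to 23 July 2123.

78

May 2123: 31 − 6 = 25 days remain.
Then June (30): 30 days.
July 1–23, 2123: 23 days.
Total: 25 + 30 + 23 = 78 days.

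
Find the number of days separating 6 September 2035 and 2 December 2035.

September 2035: 30 − 6 = 24 days remain.
Then October (31), November (30): 31 + 30 = 61 days.
December 1–2, 2035: 2 days.
Total: 24 + 61 + 2 = 87 days.

87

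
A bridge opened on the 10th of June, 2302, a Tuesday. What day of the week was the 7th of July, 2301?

Count forward from the earlier date (July 7, 2301) to the later (June 10, 2302):
Day-of-year of July 7, 2301: 188.
Day-of-year of June 10, 2302: 161.
2301 has 365 days, so 365 − 188 = 177 days remain in 2301.
Total: 177 + 161 = 338 days.
338 mod 7 = 2, so 2 days before Tuesday is Sunday.

Sunday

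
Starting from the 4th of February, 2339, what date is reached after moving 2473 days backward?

the 28th of April, 2332

Count 2473 days before February 4, 2339:
Day-of-year of April 28, 2332: 119.
Day-of-year of February 4, 2339: 35.
2332 has 366 days, so 366 − 119 = 247 days remain in 2332.
Full years: 2333: 365; 2334: 365; 2335: 365; 2336: 366; 2337: 365; 2338: 365. Sum = 2191.
Total: 247 + 2191 + 35 = 2473 days.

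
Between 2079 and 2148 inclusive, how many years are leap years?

17

Years divisible by 4: 2080, 2084, …, 2148 — 18 in all.
Of these, 2100 is divisible by 100 but not 400, so not leap.
Leap years: 18 − 1 = 17.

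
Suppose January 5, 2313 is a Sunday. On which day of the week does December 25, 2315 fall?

January 2313: 31 − 5 = 26 days remain.
Then 34 full months totalling 1033 days.
December 1–25, 2315: 25 days.
Total: 26 + 1033 + 25 = 1084 days.
1084 mod 7 = 6, so 6 days after Sunday is Saturday.

Saturday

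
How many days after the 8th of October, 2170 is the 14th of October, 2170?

6

Within October 2170: 14 − 8 = 6 days.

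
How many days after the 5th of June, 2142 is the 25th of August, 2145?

1177

June 5, 2142 → June 5, 2143: 365 days.
June 5, 2143 → June 5, 2144: 366 days (2144 is a leap year).
June 5, 2144 → June 5, 2145: 365 days.
June 2145: 30 − 5 = 25 days remain.
Then July (31): 31 days.
August 1–25, 2145: 25 days.
Residual: 81 days.
Total: 1177 days.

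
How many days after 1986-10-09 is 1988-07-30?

Day-of-year of October 9, 1986: 282.
Day-of-year of July 30, 1988: 212.
1986 has 365 days, so 365 − 282 = 83 days remain in 1986.
Full years: 1987: 365. Sum = 365.
Total: 83 + 365 + 212 = 660 days.

660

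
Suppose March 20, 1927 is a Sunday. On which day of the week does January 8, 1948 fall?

Day-of-year of March 20, 1927: 79.
Day-of-year of January 8, 1948: 8.
1927 has 365 days, so 365 − 79 = 286 days remain in 1927.
Full years 1928–1947: 15 common + 5 leap = 15×365 + 5×366 = 7305 days.
Total: 286 + 7305 + 8 = 7599 days.
7599 mod 7 = 4, so 4 days after Sunday is Thursday.

Thursday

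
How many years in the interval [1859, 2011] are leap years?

Years divisible by 4: 1860, 1864, …, 2008 — 38 in all.
Of these, 1900 is divisible by 100 but not 400, so not leap.
2000 is divisible by 400, so still leap.
Leap years: 38 − 1 = 37.

37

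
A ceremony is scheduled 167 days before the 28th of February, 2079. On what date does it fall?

the 14th of September, 2078

Count 167 days before February 28, 2079:
Day-of-year of September 14, 2078: 257.
Day-of-year of February 28, 2079: 59.
2078 has 365 days, so 365 − 257 = 108 days remain in 2078.
Total: 108 + 59 = 167 days.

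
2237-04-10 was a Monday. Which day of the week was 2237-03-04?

Saturday

Count forward from the earlier date (March 4, 2237) to the later (April 10, 2237):
March 2237: 31 − 4 = 27 days remain.
April 1–10, 2237: 10 days.
Total: 27 + 10 = 37 days.
37 mod 7 = 2, so 2 days before Monday is Saturday.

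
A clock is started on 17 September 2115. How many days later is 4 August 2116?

September 2115: 30 − 17 = 13 days remain.
Then 10 full months totalling 305 days.
August 1–4, 2116: 4 days.
Total: 13 + 305 + 4 = 322 days.

322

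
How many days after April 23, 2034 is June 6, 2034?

April 2034: 30 − 23 = 7 days remain.
Then May (31): 31 days.
June 1–6, 2034: 6 days.
Total: 7 + 31 + 6 = 44 days.

44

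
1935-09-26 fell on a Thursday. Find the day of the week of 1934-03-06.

Count forward from the earlier date (March 6, 1934) to the later (September 26, 1935):
March 6, 1934 → March 6, 1935: 365 days.
March 1935: 31 − 6 = 25 days remain.
Then April (30), May (31), June (30), July (31), August (31): 30 + 31 + 30 + 31 + 31 = 153 days.
September 1–26, 1935: 26 days.
Residual: 204 days.
Total: 569 days.
569 mod 7 = 2, so 2 days before Thursday is Tuesday.

Tuesday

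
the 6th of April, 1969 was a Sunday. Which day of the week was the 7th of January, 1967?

Count forward from the earlier date (January 7, 1967) to the later (April 6, 1969):
Day-of-year of January 7, 1967: 7.
Day-of-year of April 6, 1969: 96.
1967 has 365 days, so 365 − 7 = 358 days remain in 1967.
Full years: 1968: 366. Sum = 366.
Total: 358 + 366 + 96 = 820 days.
820 mod 7 = 1, so 1 day before Sunday is Saturday.

Saturday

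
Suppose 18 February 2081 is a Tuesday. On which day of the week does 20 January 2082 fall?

Tuesday

February 2081: 28 − 18 = 10 days remain (2081 is not a leap year, so February has 28 days).
Then 10 full months totalling 306 days.
January 1–20, 2082: 20 days.
Total: 10 + 306 + 20 = 336 days.
336 is a multiple of 7, so 20 January 2082 falls on the same weekday: Tuesday.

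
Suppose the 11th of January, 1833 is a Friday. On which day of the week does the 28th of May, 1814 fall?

Saturday

Count forward from the earlier date (May 28, 1814) to the later (January 11, 1833):
From May 28, 1814 to May 28, 1832: 18 years, of which 5 contain a Feb 29 — 13×365 + 5×366 = 6575 days.
May 1832: 31 − 28 = 3 days remain.
Then June (30), July (31), August (31), September (30), October (31), November (30), December (31): 30 + 31 + 31 + 30 + 31 + 30 + 31 = 214 days.
January 1–11, 1833: 11 days.
Residual: 228 days.
Total: 6803 days.
6803 mod 7 = 6, so 6 days before Friday is Saturday.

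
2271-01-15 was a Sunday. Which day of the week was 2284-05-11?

From January 15, 2271 to January 15, 2284: 13 years, of which 3 contain a Feb 29 — 10×365 + 3×366 = 4748 days.
January 2284: 31 − 15 = 16 days remain.
Then February 2284 (29), March (31), April (30): 29 + 31 + 30 = 90 days.
May 1–11, 2284: 11 days.
Residual: 117 days.
Total: 4865 days.
4865 is a multiple of 7, so 2284-05-11 falls on the same weekday: Sunday.

Sunday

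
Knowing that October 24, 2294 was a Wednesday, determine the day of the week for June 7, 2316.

Wednesday

From October 24, 2294 to October 24, 2315: 21 years, of which 4 contain a Feb 29 — 17×365 + 4×366 = 7669 days.
(2300 is not a leap year (divisible by 100 but not 400).)
October 2315: 31 − 24 = 7 days remain.
Then November (30), December (31), January (31), February 2316 (29), March (31), April (30), May (31): 30 + 31 + 31 + 29 + 31 + 30 + 31 = 213 days.
June 1–7, 2316: 7 days.
Residual: 227 days.
Total: 7896 days.
7896 is a multiple of 7, so June 7, 2316 falls on the same weekday: Wednesday.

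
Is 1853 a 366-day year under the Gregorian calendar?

No

1853 is not a leap year.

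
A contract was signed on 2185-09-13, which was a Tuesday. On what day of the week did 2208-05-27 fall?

Friday

Day-of-year of September 13, 2185: 256.
Day-of-year of May 27, 2208: 148.
2185 has 365 days, so 365 − 256 = 109 days remain in 2185.
Full years 2186–2207: 18 common + 4 leap = 18×365 + 4×366 = 8034 days.
Total: 109 + 8034 + 148 = 8291 days.
8291 mod 7 = 3, so 3 days after Tuesday is Friday.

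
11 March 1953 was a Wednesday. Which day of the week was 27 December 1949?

Tuesday

Count forward from the earlier date (December 27, 1949) to the later (March 11, 1953):
Day-of-year of December 27, 1949: 361.
Day-of-year of March 11, 1953: 70.
1949 has 365 days, so 365 − 361 = 4 days remain in 1949.
Full years: 1950: 365; 1951: 365; 1952: 366. Sum = 1096.
Total: 4 + 1096 + 70 = 1170 days.
1170 mod 7 = 1, so 1 day before Wednesday is Tuesday.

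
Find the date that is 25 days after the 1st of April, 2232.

the 26th of April, 2232

Count 25 days after April 1, 2232:
Within April 2232: 26 − 1 = 25 days.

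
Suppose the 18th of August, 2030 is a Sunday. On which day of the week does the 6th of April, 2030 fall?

Saturday

Count forward from the earlier date (April 6, 2030) to the later (August 18, 2030):
April 2030: 30 − 6 = 24 days remain.
Then May (31), June (30), July (31): 31 + 30 + 31 = 92 days.
August 1–18, 2030: 18 days.
Total: 24 + 92 + 18 = 134 days.
134 mod 7 = 1, so 1 day before Sunday is Saturday.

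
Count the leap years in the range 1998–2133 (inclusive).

Years divisible by 4: 2000, 2004, …, 2132 — 34 in all.
Of these, 2100 is divisible by 100 but not 400, so not leap.
2000 is divisible by 400, so still leap.
Leap years: 34 − 1 = 33.

33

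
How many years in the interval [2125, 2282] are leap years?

Years divisible by 4: 2128, 2132, …, 2280 — 39 in all.
Of these, 2200 is divisible by 100 but not 400, so not leap.
Leap years: 39 − 1 = 38.

38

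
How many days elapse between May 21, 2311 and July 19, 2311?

59

May 2311: 31 − 21 = 10 days remain.
Then June (30): 30 days.
July 1–19, 2311: 19 days.
Total: 10 + 30 + 19 = 59 days.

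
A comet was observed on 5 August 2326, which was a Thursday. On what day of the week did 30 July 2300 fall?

Monday

Count forward from the earlier date (July 30, 2300) to the later (August 5, 2326):
Day-of-year of July 30, 2300: 211.
Day-of-year of August 5, 2326: 217.
2300 has 365 days, so 365 − 211 = 154 days remain in 2300.
Full years 2301–2325: 19 common + 6 leap = 19×365 + 6×366 = 9131 days.
Total: 154 + 9131 + 217 = 9502 days.
9502 mod 7 = 3, so 3 days before Thursday is Monday.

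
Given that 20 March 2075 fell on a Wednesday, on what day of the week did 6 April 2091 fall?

Friday

From March 20, 2075 to March 20, 2091: 16 years, of which 4 contain a Feb 29 — 12×365 + 4×366 = 5844 days.
March 2091: 31 − 20 = 11 days remain.
April 1–6, 2091: 6 days.
Residual: 17 days.
Total: 5861 days.
5861 mod 7 = 2, so 2 days after Wednesday is Friday.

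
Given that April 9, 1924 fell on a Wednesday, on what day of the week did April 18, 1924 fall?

Within April 1924: 18 − 9 = 9 days.
9 mod 7 = 2, so 2 days after Wednesday is Friday.

Friday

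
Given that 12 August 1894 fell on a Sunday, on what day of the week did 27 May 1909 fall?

Day-of-year of August 12, 1894: 224.
Day-of-year of May 27, 1909: 147.
1894 has 365 days, so 365 − 224 = 141 days remain in 1894.
Full years 1895–1908: 11 common + 3 leap = 11×365 + 3×366 = 5113 days.
Total: 141 + 5113 + 147 = 5401 days.
5401 mod 7 = 4, so 4 days after Sunday is Thursday.

Thursday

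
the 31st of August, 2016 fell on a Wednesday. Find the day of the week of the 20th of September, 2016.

Tuesday

August 2016: 31 − 31 = 0 days remain.
September 1–20, 2016: 20 days.
Total: 0 + 20 = 20 days.
20 mod 7 = 6, so 6 days after Wednesday is Tuesday.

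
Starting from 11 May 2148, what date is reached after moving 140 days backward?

23 December 2147

Count 140 days before May 11, 2148:
December 2147: 31 − 23 = 8 days remain.
Then January (31), February 2148 (29), March (31), April (30): 31 + 29 + 31 + 30 = 121 days.
May 1–11, 2148: 11 days.
Total: 8 + 121 + 11 = 140 days.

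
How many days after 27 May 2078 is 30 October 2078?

May 2078: 31 − 27 = 4 days remain.
Then June (30), July (31), August (31), September (30): 30 + 31 + 31 + 30 = 122 days.
October 1–30, 2078: 30 days.
Total: 4 + 122 + 30 = 156 days.

156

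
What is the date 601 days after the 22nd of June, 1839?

the 12th of February, 1841

Count 601 days after June 22, 1839:
June 22, 1839 → June 22, 1840: 366 days (1840 is a leap year).
June 1840: 30 − 22 = 8 days remain.
Then July (31), August (31), September (30), October (31), November (30), December (31), January (31): 31 + 31 + 30 + 31 + 30 + 31 + 31 = 215 days.
February 1–12, 1841: 12 days (1841 is not a leap year).
Residual: 235 days.
Total: 601 days.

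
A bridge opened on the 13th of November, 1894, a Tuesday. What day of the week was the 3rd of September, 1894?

Count forward from the earlier date (September 3, 1894) to the later (November 13, 1894):
September 1894: 30 − 3 = 27 days remain.
Then October (31): 31 days.
November 1–13, 1894: 13 days.
Total: 27 + 31 + 13 = 71 days.
71 mod 7 = 1, so 1 day before Tuesday is Monday.

Monday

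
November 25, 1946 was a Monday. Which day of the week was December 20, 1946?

November 1946: 30 − 25 = 5 days remain.
December 1–20, 1946: 20 days.
Total: 5 + 20 = 25 days.
25 mod 7 = 4, so 4 days after Monday is Friday.

Friday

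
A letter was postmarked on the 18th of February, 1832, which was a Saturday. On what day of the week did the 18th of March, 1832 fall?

Sunday

February 1832: 29 − 18 = 11 days remain (1832 is a leap year, so February has 29 days).
March 1–18, 1832: 18 days.
Total: 11 + 18 = 29 days.
29 mod 7 = 1, so 1 day after Saturday is Sunday.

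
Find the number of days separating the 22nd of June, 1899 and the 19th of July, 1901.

June 22, 1899 → June 22, 1900: 365 days (1900 is not a leap year (divisible by 100 but not 400)).
June 22, 1900 → June 22, 1901: 365 days.
June 1901: 30 − 22 = 8 days remain.
July 1–19, 1901: 19 days.
Residual: 27 days.
Total: 757 days.

757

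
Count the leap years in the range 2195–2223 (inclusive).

6

Years divisible by 4 in [2195, 2223]: 2196, 2200, 2204, 2208, 2212, 2216, 2220.
Of these, 2200 is divisible by 100 but not 400, so not leap.
Leap years: 7 − 1 = 6.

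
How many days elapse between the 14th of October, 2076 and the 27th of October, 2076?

Within October 2076: 27 − 14 = 13 days.

13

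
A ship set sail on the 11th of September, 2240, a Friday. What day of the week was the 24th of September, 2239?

Count forward from the earlier date (September 24, 2239) to the later (September 11, 2240):
Day-of-year of September 24, 2239: 267.
Day-of-year of September 11, 2240: 255.
2239 has 365 days, so 365 − 267 = 98 days remain in 2239.
Total: 98 + 255 = 353 days.
353 mod 7 = 3, so 3 days before Friday is Tuesday.

Tuesday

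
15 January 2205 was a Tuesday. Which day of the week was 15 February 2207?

Sunday

January 15, 2205 → January 15, 2206: 365 days.
January 15, 2206 → January 15, 2207: 365 days.
January 2207: 31 − 15 = 16 days remain.
February 1–15, 2207: 15 days (2207 is not a leap year).
Residual: 31 days.
Total: 761 days.
761 mod 7 = 5, so 5 days after Tuesday is Sunday.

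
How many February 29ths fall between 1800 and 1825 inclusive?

6

Years divisible by 4 in [1800, 1825]: 1800, 1804, 1808, 1812, 1816, 1820, 1824.
Of these, 1800 is divisible by 100 but not 400, so not leap.
Leap years: 7 − 1 = 6.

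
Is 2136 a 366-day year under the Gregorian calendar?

Yes

2136 is a leap year.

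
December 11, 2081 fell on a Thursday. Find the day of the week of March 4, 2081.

Count forward from the earlier date (March 4, 2081) to the later (December 11, 2081):
March 2081: 31 − 4 = 27 days remain.
Then April (30), May (31), June (30), July (31), August (31), September (30), October (31), November (30): 30 + 31 + 30 + 31 + 31 + 30 + 31 + 30 = 244 days.
December 1–11, 2081: 11 days.
Total: 27 + 244 + 11 = 282 days.
282 mod 7 = 2, so 2 days before Thursday is Tuesday.

Tuesday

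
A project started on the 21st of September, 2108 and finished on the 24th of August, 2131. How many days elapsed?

8372

Day-of-year of September 21, 2108: 265.
Day-of-year of August 24, 2131: 236.
2108 has 366 days, so 366 − 265 = 101 days remain in 2108.
Full years 2109–2130: 17 common + 5 leap = 17×365 + 5×366 = 8035 days.
Total: 101 + 8035 + 236 = 8372 days.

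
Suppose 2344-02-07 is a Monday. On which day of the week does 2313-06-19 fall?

Count forward from the earlier date (June 19, 2313) to the later (February 7, 2344):
From June 19, 2313 to June 19, 2343: 30 years, of which 7 contain a Feb 29 — 23×365 + 7×366 = 10957 days.
June 2343: 30 − 19 = 11 days remain.
Then July (31), August (31), September (30), October (31), November (30), December (31), January (31): 31 + 31 + 30 + 31 + 30 + 31 + 31 = 215 days.
February 1–7, 2344: 7 days (2344 is a leap year).
Residual: 233 days.
Total: 11190 days.
11190 mod 7 = 4, so 4 days before Monday is Thursday.

Thursday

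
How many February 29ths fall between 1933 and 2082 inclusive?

Years divisible by 4: 1936, 1940, …, 2080 — 37 in all.
2000 is divisible by 400, so still leap.
No century exceptions apply. Count: 37.

37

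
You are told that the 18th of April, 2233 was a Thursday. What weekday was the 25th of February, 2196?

Count forward from the earlier date (February 25, 2196) to the later (April 18, 2233):
Day-of-year of February 25, 2196: 56.
Day-of-year of April 18, 2233: 108.
2196 has 366 days, so 366 − 56 = 310 days remain in 2196.
Full years 2197–2232: 28 common + 8 leap = 28×365 + 8×366 = 13148 days.
Total: 310 + 13148 + 108 = 13566 days.
13566 is a multiple of 7, so the 25th of February, 2196 falls on the same weekday: Thursday.

Thursday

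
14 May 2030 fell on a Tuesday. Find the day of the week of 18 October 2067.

Tuesday

From May 14, 2030 to May 14, 2067: 37 years, of which 9 contain a Feb 29 — 28×365 + 9×366 = 13514 days.
May 2067: 31 − 14 = 17 days remain.
Then June (30), July (31), August (31), September (30): 30 + 31 + 31 + 30 = 122 days.
October 1–18, 2067: 18 days.
Residual: 157 days.
Total: 13671 days.
13671 is a multiple of 7, so 18 October 2067 falls on the same weekday: Tuesday.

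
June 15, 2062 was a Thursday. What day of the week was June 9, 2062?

Friday

Count forward from the earlier date (June 9, 2062) to the later (June 15, 2062):
Within June 2062: 15 − 9 = 6 days.
6 mod 7 = 6, so 6 days before Thursday is Friday.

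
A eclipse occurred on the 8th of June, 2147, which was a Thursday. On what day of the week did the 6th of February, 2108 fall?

Count forward from the earlier date (February 6, 2108) to the later (June 8, 2147):
Day-of-year of February 6, 2108: 37.
Day-of-year of June 8, 2147: 159.
2108 has 366 days, so 366 − 37 = 329 days remain in 2108.
Full years 2109–2146: 29 common + 9 leap = 29×365 + 9×366 = 13879 days.
Total: 329 + 13879 + 159 = 14367 days.
14367 mod 7 = 3, so 3 days before Thursday is Monday.

Monday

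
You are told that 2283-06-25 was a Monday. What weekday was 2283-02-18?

Sunday

Count forward from the earlier date (February 18, 2283) to the later (June 25, 2283):
February 2283: 28 − 18 = 10 days remain (2283 is not a leap year, so February has 28 days).
Then March (31), April (30), May (31): 31 + 30 + 31 = 92 days.
June 1–25, 2283: 25 days.
Total: 10 + 92 + 25 = 127 days.
127 mod 7 = 1, so 1 day before Monday is Sunday.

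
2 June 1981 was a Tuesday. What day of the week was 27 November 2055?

Saturday

From June 2, 1981 to June 2, 2055: 74 years, of which 18 contain a Feb 29 — 56×365 + 18×366 = 27028 days.
(2000 is a leap year (divisible by 400).)
June 2055: 30 − 2 = 28 days remain.
Then July (31), August (31), September (30), October (31): 31 + 31 + 30 + 31 = 123 days.
November 1–27, 2055: 27 days.
Residual: 178 days.
Total: 27206 days.
27206 mod 7 = 4, so 4 days after Tuesday is Saturday.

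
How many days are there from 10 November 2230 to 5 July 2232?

603

November 2230: 30 − 10 = 20 days remain.
Then 19 full months totalling 578 days.
July 1–5, 2232: 5 days.
Total: 20 + 578 + 5 = 603 days.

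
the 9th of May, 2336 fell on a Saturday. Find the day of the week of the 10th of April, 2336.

Count forward from the earlier date (April 10, 2336) to the later (May 9, 2336):
April 2336: 30 − 10 = 20 days remain.
May 1–9, 2336: 9 days.
Total: 20 + 9 = 29 days.
29 mod 7 = 1, so 1 day before Saturday is Friday.

Friday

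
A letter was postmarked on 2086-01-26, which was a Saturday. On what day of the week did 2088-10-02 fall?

Saturday

Day-of-year of January 26, 2086: 26.
Day-of-year of October 2, 2088: 276.
2086 has 365 days, so 365 − 26 = 339 days remain in 2086.
Full years: 2087: 365. Sum = 365.
Total: 339 + 365 + 276 = 980 days.
980 is a multiple of 7, so 2088-10-02 falls on the same weekday: Saturday.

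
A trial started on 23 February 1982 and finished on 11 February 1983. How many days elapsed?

February 1982: 28 − 23 = 5 days remain (1982 is not a leap year, so February has 28 days).
Then 11 full months totalling 337 days.
February 1–11, 1983: 11 days (1983 is not a leap year).
Total: 5 + 337 + 11 = 353 days.

353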